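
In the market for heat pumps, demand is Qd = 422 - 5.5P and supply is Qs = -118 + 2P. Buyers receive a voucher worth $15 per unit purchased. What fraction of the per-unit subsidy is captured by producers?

Producer share = 11/15

Pre-subsidy: 422 - 5.5P = -118 + 2P gives P* = 72, Q* = 26.
With the rebate, buyers effectively pay Pb = Ps − 15, where Ps is the price sellers receive.
Demand in terms of Ps becomes Qd = 422 − 5.5(Ps − 15) = 504.5 - 5.5Ps. Setting this equal to supply: 504.5 - 5.5Ps = -118 + 2Ps, so Ps = 83.
Buyers pay Pb = 83 − 15 = 68; Q' = -118 + 2·83 = 48.
Buyers' price falls by P* − Pb = 72 − 68 = 4; sellers' price rises by Ps − P* = 83 − 72 = 11.
So producers capture 11/15 = 11/15 of each unit of subsidy.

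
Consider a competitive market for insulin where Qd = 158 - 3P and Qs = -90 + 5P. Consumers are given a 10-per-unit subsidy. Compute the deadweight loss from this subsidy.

Pre-subsidy: 158 - 3P = -90 + 5P gives P* = 31, Q* = 65.
With the rebate, buyers effectively pay Pb = Ps − 10, where Ps is the price sellers receive.
Demand in terms of Ps becomes Qd = 158 − 3(Ps − 10) = 188 - 3Ps. Setting this equal to supply: 188 - 3Ps = -90 + 5Ps, so Ps = 34.75.
Buyers pay Pb = 34.75 − 10 = 24.75; Q' = -90 + 5·34.75 = 83.75.
The subsidy expands output by 83.75 − 65 = 18.75 past the efficient level; on those units the gap between marginal cost and willingness to pay runs from 0 up to 10.
DWL = ½ × 10 × 18.75 = 93.75.

Deadweight loss = 93.75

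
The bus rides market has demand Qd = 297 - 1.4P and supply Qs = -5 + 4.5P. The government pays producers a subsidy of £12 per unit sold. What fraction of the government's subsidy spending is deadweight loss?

DWL / government spending = 378/14051

Pre-subsidy: 297 - 1.4P = -5 + 4.5P gives P* = 3020/59, Q* = 13295/59.
With the subsidy, sellers receive Ps = Pb + 12 for each unit, where Pb is the price buyers pay.
Supply in terms of Pb becomes Qs = -5 + 4.5(Pb + 12) = 49 + 4.5Pb. Setting this equal to demand: 297 - 1.4Pb = 49 + 4.5Pb, so Pb = 2480/59.
Sellers receive Ps = 2480/59 + 12 = 3188/59; Q' = 297 − 1.4·(2480/59) = 14051/59.
ΔCS = ½(13295/59 + 14051/59)(3020/59 − 2480/59) = 7383420/3481; ΔPS = ½(13295/59 + 14051/59)(3188/59 − 3020/59) = 2297064/3481.
Government spending = 12 × 14051/59 = 168612/59.
DWL = ½ × 12 × (14051/59 − 13295/59) = 4536/59; fraction = (4536/59) / (168612/59) = 378/14051.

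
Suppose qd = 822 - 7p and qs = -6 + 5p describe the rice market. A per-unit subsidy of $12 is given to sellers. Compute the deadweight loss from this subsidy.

Deadweight loss = $210

Pre-subsidy: 822 - 7p = -6 + 5p gives p* = 69, q* = 339.
With the subsidy, sellers receive ps = pb + 12 for each unit, where pb is the price buyers pay.
Supply in terms of pb becomes qs = -6 + 5(pb + 12) = 54 + 5pb. Setting this equal to demand: 822 - 7pb = 54 + 5pb, so pb = 64.
Sellers receive ps = 64 + 12 = 76; q' = 822 − 7·64 = 374.
The subsidy expands output by 374 − 339 = 35 past the efficient level; on those units the gap between marginal cost and willingness to pay runs from 0 up to 12.
DWL = ½ × 12 × 35 = 210.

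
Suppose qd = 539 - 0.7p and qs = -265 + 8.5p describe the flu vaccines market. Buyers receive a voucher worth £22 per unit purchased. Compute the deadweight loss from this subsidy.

Pre-subsidy: 539 - 0.7p = -265 + 8.5p gives p* = 2010/23, q* = 10990/23.
With the rebate, buyers effectively pay pb = ps − 22, where ps is the price sellers receive.
Demand in terms of ps becomes qd = 539 − 0.7(ps − 22) = 554.4 - 0.7ps. Setting this equal to supply: 554.4 - 0.7ps = -265 + 8.5ps, so ps = 4097/46.
Buyers pay pb = 4097/46 − 22 = 3085/46; q' = -265 + 8.5·(4097/46) = 45269/92.
The subsidy expands output by 45269/92 − 10990/23 = 1309/92 past the efficient level; on those units the gap between marginal cost and willingness to pay runs from 0 up to 22.
DWL = ½ × 22 × 1309/92 = 14399/92.

Deadweight loss = 14399/92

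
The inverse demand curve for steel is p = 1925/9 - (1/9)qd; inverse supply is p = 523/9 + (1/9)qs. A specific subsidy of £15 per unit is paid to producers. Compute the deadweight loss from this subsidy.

Pre-subsidy: 1925/9 - (1/9)q = 523/9 + (1/9)q gives q* = 701 and p* = 136.
With the subsidy, sellers receive ps = pb + 15 for each unit, where pb is the price buyers pay.
On the curves, pb = 1925/9 - (1/9)q and ps = 523/9 + (1/9)q; the wedge ps − pb = 15 gives 523/9 + (1/9)q − (1925/9 - (1/9)q) = 15, so q' = 768.5.
Then pb = 1925/9 − (1/9)·768.5 = 128.5 and ps = 523/9 + (1/9)·768.5 = 143.5.
The subsidy expands output by 768.5 − 701 = 67.5 past the efficient level; on those units the gap between marginal cost and willingness to pay runs from 0 up to 15.
DWL = ½ × 15 × 67.5 = 506.25.

Deadweight loss = £506.25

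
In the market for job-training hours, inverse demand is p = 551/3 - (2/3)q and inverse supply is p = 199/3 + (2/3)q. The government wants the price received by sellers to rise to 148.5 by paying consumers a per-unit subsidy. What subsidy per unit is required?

At a seller price of 148.5, quantity supplied is -99.5 + 1.5·148.5 = 123.25.
Buyers absorb 123.25 only when they pay pb = 551/3 − (2/3)·123.25 = 101.5.
s = ps − pb = 148.5 − 101.5 = 47.

Required subsidy s = 47 per unit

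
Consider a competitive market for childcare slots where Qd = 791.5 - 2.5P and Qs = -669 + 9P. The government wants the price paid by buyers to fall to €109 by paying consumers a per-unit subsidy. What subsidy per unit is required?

Required subsidy s = €23 per unit

At a buyer price of 109, quantity demanded is 791.5 − 2.5·109 = 519.
Sellers supply 519 only when they receive Ps with -669 + 9·Ps = 519, i.e. Ps = 132.
s = Ps − Pb = 132 − 109 = 23.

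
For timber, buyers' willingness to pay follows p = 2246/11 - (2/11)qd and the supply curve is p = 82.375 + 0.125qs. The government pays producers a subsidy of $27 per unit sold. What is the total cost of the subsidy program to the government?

Government cost = $13095

Pre-subsidy: 2246/11 - (2/11)q = 82.375 + 0.125q gives q* = 397 and p* = 132.
With the subsidy, sellers receive ps = pb + 27 for each unit, where pb is the price buyers pay.
On the curves, pb = 2246/11 - (2/11)q and ps = 82.375 + 0.125q; the wedge ps − pb = 27 gives 82.375 + 0.125q − (2246/11 - (2/11)q) = 27, so q' = 485.
Then pb = 2246/11 − (2/11)·485 = 116 and ps = 82.375 + 0.125·485 = 143.
Government outlay = subsidy × quantity = 27 × 485 = 13095.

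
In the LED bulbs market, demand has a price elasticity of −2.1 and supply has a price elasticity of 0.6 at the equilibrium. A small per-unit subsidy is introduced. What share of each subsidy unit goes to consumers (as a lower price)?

For a small subsidy around the equilibrium, the benefit split depends on the relative slopes, which at a point are proportional to the elasticities.
Buyer share = εs/(εs + |εd|) = 0.6/(0.6 + 2.1) = 2/9; seller share = |εd|/(εs + |εd|) = 7/9.

Consumer share = 2/9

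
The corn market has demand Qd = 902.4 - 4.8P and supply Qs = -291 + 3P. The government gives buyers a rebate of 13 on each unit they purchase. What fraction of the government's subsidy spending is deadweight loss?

DWL / government spending = 0.0625

Pre-subsidy: 902.4 - 4.8P = -291 + 3P gives P* = 153, Q* = 168.
With the rebate, buyers effectively pay Pb = Ps − 13, where Ps is the price sellers receive.
Demand in terms of Ps becomes Qd = 902.4 − 4.8(Ps − 13) = 964.8 - 4.8Ps. Setting this equal to supply: 964.8 - 4.8Ps = -291 + 3Ps, so Ps = 161.
Buyers pay Pb = 161 − 13 = 148; Q' = -291 + 3·161 = 192.
ΔCS = ½(168 + 192)(153 − 148) = 900; ΔPS = ½(168 + 192)(161 − 153) = 1440.
Government spending = 13 × 192 = 2496.
DWL = ½ × 13 × (192 − 168) = 156; fraction = 156 / 2496 = 0.0625.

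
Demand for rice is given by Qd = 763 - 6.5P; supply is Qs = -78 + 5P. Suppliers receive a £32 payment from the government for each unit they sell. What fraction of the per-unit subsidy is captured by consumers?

Consumer share = 10/23

Pre-subsidy: 763 - 6.5P = -78 + 5P gives P* = 1682/23, Q* = 6616/23.
With the subsidy, sellers receive Ps = Pb + 32 for each unit, where Pb is the price buyers pay.
Supply in terms of Pb becomes Qs = -78 + 5(Pb + 32) = 82 + 5Pb. Setting this equal to demand: 763 - 6.5Pb = 82 + 5Pb, so Pb = 1362/23.
Sellers receive Ps = 1362/23 + 32 = 2098/23; Q' = 763 − 6.5·(1362/23) = 8696/23.
Buyers' price falls by P* − Pb = 1682/23 − 1362/23 = 320/23; sellers' price rises by Ps − P* = 2098/23 − 1682/23 = 416/23.
So consumers capture (320/23)/32 = 10/23 of each unit of subsidy.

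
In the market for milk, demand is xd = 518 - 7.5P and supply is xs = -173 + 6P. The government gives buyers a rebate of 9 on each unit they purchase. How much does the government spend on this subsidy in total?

Pre-subsidy: 518 - 7.5P = -173 + 6P gives P* = 1382/27, x* = 1207/9.
With the rebate, buyers effectively pay Pb = Ps − 9, where Ps is the price sellers receive.
Demand in terms of Ps becomes xd = 518 − 7.5(Ps − 9) = 585.5 - 7.5Ps. Setting this equal to supply: 585.5 - 7.5Ps = -173 + 6Ps, so Ps = 1517/27.
Buyers pay Pb = 1517/27 − 9 = 1274/27; x' = -173 + 6·(1517/27) = 1477/9.
Government outlay = subsidy × quantity = 9 × 1477/9 = 1477.

Government cost = 1477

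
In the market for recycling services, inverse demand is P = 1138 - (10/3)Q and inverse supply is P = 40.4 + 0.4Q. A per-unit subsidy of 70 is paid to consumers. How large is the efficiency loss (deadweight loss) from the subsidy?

Deadweight loss = 656.25

Pre-subsidy: 1138 - (10/3)Q = 40.4 + 0.4Q gives Q* = 294 and P* = 158.
With the rebate, buyers effectively pay Pb = Ps − 70, where Ps is the price sellers receive.
On the curves, Pb = 1138 - (10/3)Q and Ps = 40.4 + 0.4Q; the wedge Ps − Pb = 70 gives 40.4 + 0.4Q − (1138 - (10/3)Q) = 70, so Q' = 312.75.
Then Pb = 1138 − (10/3)·312.75 = 95.5 and Ps = 40.4 + 0.4·312.75 = 165.5.
The subsidy expands output by 312.75 − 294 = 18.75 past the efficient level; on those units the gap between marginal cost and willingness to pay runs from 0 up to 70.
DWL = ½ × 70 × 18.75 = 656.25.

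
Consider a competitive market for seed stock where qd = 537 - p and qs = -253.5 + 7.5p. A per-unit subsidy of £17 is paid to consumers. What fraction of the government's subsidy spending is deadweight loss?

Pre-subsidy: 537 - p = -253.5 + 7.5p gives p* = 93, q* = 444.
With the rebate, buyers effectively pay pb = ps − 17, where ps is the price sellers receive.
Demand in terms of ps becomes qd = 537 − 1(ps − 17) = 554 - ps. Setting this equal to supply: 554 - ps = -253.5 + 7.5ps, so ps = 95.
Buyers pay pb = 95 − 17 = 78; q' = -253.5 + 7.5·95 = 459.
ΔCS = ½(444 + 459)(93 − 78) = 6772.5; ΔPS = ½(444 + 459)(95 − 93) = 903.
Government spending = 17 × 459 = 7803.
DWL = ½ × 17 × (459 − 444) = 127.5; fraction = 127.5 / 7803 = 5/306.

DWL / government spending = 5/306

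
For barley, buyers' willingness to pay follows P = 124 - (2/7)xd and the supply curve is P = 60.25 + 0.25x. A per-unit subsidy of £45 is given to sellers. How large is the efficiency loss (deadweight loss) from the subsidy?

Pre-subsidy: 124 - (2/7)x = 60.25 + 0.25x gives x* = 119 and P* = 90.
With the subsidy, sellers receive Ps = Pb + 45 for each unit, where Pb is the price buyers pay.
On the curves, Pb = 124 - (2/7)x and Ps = 60.25 + 0.25x; the wedge Ps − Pb = 45 gives 60.25 + 0.25x − (124 - (2/7)x) = 45, so x' = 203.
Then Pb = 124 − (2/7)·203 = 66 and Ps = 60.25 + 0.25·203 = 111.
The subsidy expands output by 203 − 119 = 84 past the efficient level; on those units the gap between marginal cost and willingness to pay runs from 0 up to 45.
DWL = ½ × 45 × 84 = 1890.

Deadweight loss = £1890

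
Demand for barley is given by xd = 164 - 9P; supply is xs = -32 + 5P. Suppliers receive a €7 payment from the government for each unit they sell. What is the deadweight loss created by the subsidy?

Pre-subsidy: 164 - 9P = -32 + 5P gives P* = 14, x* = 38.
With the subsidy, sellers receive Ps = Pb + 7 for each unit, where Pb is the price buyers pay.
Supply in terms of Pb becomes xs = -32 + 5(Pb + 7) = 3 + 5Pb. Setting this equal to demand: 164 - 9Pb = 3 + 5Pb, so Pb = 11.5.
Sellers receive Ps = 11.5 + 7 = 18.5; x' = 164 − 9·11.5 = 60.5.
The subsidy expands output by 60.5 − 38 = 22.5 past the efficient level; on those units the gap between marginal cost and willingness to pay runs from 0 up to 7.
DWL = ½ × 7 × 22.5 = 78.75.

Deadweight loss = €78.75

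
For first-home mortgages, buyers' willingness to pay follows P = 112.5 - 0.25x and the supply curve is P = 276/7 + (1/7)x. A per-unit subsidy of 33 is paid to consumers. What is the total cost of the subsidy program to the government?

Government cost = 8910

Pre-subsidy: 112.5 - 0.25x = 276/7 + (1/7)x gives x* = 186 and P* = 66.
With the rebate, buyers effectively pay Pb = Ps − 33, where Ps is the price sellers receive.
On the curves, Pb = 112.5 - 0.25x and Ps = 276/7 + (1/7)x; the wedge Ps − Pb = 33 gives 276/7 + (1/7)x − (112.5 - 0.25x) = 33, so x' = 270.
Then Pb = 112.5 − 0.25·270 = 45 and Ps = 276/7 + (1/7)·270 = 78.
Government outlay = subsidy × quantity = 33 × 270 = 8910.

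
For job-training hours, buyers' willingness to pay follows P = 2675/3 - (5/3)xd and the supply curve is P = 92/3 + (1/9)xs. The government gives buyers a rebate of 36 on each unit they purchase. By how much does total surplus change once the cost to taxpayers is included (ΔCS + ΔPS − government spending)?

Net change in total surplus = -364.5

Pre-subsidy: 2675/3 - (5/3)x = 92/3 + (1/9)x gives x* = 484.3125 and P* = 4055/48.
With the rebate, buyers effectively pay Pb = Ps − 36, where Ps is the price sellers receive.
On the curves, Pb = 2675/3 - (5/3)x and Ps = 92/3 + (1/9)x; the wedge Ps − Pb = 36 gives 92/3 + (1/9)x − (2675/3 - (5/3)x) = 36, so x' = 504.5625.
Then Pb = 2675/3 − (5/3)·504.5625 = 2435/48 and Ps = 92/3 + (1/9)·504.5625 = 4163/48.
ΔCS = ½(484.3125 + 504.5625)(4055/48 − 2435/48) = 16687.265625; ΔPS = ½(484.3125 + 504.5625)(4163/48 − 4055/48) = 1112.484375.
Government spending = 36 × 504.5625 = 18164.25.
Net change = 16687.265625 + 1112.484375 − 18164.25 = -364.5. The loss equals the DWL triangle ½·36·20.25.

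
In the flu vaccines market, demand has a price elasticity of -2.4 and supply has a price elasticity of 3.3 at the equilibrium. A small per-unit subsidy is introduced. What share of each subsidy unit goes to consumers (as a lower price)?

For a small subsidy around the equilibrium, the benefit split depends on the relative slopes, which at a point are proportional to the elasticities.
Buyer share = εs/(εs + |εd|) = 3.3/(3.3 + 2.4) = 11/19; seller share = |εd|/(εs + |εd|) = 8/19.

Consumer share = 11/19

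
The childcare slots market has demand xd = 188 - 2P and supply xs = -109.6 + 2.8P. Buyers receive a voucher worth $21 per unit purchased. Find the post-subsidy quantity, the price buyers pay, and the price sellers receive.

Pre-subsidy: 188 - 2P = -109.6 + 2.8P gives P* = 62, x* = 64.
With the rebate, buyers effectively pay Pb = Ps − 21, where Ps is the price sellers receive.
Demand in terms of Ps becomes xd = 188 − 2(Ps − 21) = 230 - 2Ps. Setting this equal to supply: 230 - 2Ps = -109.6 + 2.8Ps, so Ps = 70.75.
Buyers pay Pb = 70.75 − 21 = 49.75; x' = -109.6 + 2.8·70.75 = 88.5.

x' = 88.5; buyers pay $49.75; sellers receive $70.75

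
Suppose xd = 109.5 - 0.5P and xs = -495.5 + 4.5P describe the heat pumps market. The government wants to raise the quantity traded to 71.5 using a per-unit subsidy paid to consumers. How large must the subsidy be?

At x = 71.5, invert demand for the buyer price: Pb = (109.5 − 71.5)/0.5 = 76; invert supply for the seller price: Ps = (71.5 − (-495.5))/4.5 = 126.
The subsidy must fill the gap: s = Ps − Pb = 126 − 76 = 50.

Required subsidy s = 50 per unit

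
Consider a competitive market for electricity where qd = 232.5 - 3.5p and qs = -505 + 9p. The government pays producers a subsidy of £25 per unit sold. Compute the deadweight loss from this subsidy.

Deadweight loss = £787.5

Pre-subsidy: 232.5 - 3.5p = -505 + 9p gives p* = 59, q* = 26.
With the subsidy, sellers receive ps = pb + 25 for each unit, where pb is the price buyers pay.
Supply in terms of pb becomes qs = -505 + 9(pb + 25) = -280 + 9pb. Setting this equal to demand: 232.5 - 3.5pb = -280 + 9pb, so pb = 41.
Sellers receive ps = 41 + 25 = 66; q' = 232.5 − 3.5·41 = 89.
The subsidy expands output by 89 − 26 = 63 past the efficient level; on those units the gap between marginal cost and willingness to pay runs from 0 up to 25.
DWL = ½ × 25 × 63 = 787.5.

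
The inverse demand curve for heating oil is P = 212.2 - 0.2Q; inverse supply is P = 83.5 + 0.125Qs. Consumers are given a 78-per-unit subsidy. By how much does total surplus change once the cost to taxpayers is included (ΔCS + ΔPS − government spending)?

Net change in total surplus = -9360

Pre-subsidy: 212.2 - 0.2Q = 83.5 + 0.125Q gives Q* = 396 and P* = 133.
With the rebate, buyers effectively pay Pb = Ps − 78, where Ps is the price sellers receive.
On the curves, Pb = 212.2 - 0.2Q and Ps = 83.5 + 0.125Q; the wedge Ps − Pb = 78 gives 83.5 + 0.125Q − (212.2 - 0.2Q) = 78, so Q' = 636.
Then Pb = 212.2 − 0.2·636 = 85 and Ps = 83.5 + 0.125·636 = 163.
ΔCS = ½(396 + 636)(133 − 85) = 24768; ΔPS = ½(396 + 636)(163 − 133) = 15480.
Government spending = 78 × 636 = 49608.
Net change = 24768 + 15480 − 49608 = -9360. The loss equals the DWL triangle ½·78·240.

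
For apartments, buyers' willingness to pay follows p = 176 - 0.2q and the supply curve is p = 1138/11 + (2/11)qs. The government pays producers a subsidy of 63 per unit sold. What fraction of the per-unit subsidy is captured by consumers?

Pre-subsidy: 176 - 0.2q = 1138/11 + (2/11)q gives q* = 190 and p* = 138.
With the subsidy, sellers receive ps = pb + 63 for each unit, where pb is the price buyers pay.
On the curves, pb = 176 - 0.2q and ps = 1138/11 + (2/11)q; the wedge ps − pb = 63 gives 1138/11 + (2/11)q − (176 - 0.2q) = 63, so q' = 355.
Then pb = 176 − 0.2·355 = 105 and ps = 1138/11 + (2/11)·355 = 168.
Buyers' price falls by p* − pb = 138 − 105 = 33; sellers' price rises by ps − p* = 168 − 138 = 30.
So consumers capture 33/63 = 11/21 of each unit of subsidy.

Consumer share = 11/21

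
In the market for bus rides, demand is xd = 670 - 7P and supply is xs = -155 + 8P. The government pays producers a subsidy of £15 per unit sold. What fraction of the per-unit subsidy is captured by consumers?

Consumer share = 8/15

Pre-subsidy: 670 - 7P = -155 + 8P gives P* = 55, x* = 285.
With the subsidy, sellers receive Ps = Pb + 15 for each unit, where Pb is the price buyers pay.
Supply in terms of Pb becomes xs = -155 + 8(Pb + 15) = -35 + 8Pb. Setting this equal to demand: 670 - 7Pb = -35 + 8Pb, so Pb = 47.
Sellers receive Ps = 47 + 15 = 62; x' = 670 − 7·47 = 341.
Buyers' price falls by P* − Pb = 55 − 47 = 8; sellers' price rises by Ps − P* = 62 − 55 = 7.
So consumers capture 8/15 = 8/15 of each unit of subsidy.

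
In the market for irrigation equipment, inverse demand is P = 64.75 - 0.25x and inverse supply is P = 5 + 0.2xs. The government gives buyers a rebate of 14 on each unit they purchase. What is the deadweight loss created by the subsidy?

Deadweight loss = 1960/9

Pre-subsidy: 64.75 - 0.25x = 5 + 0.2x gives x* = 1195/9 and P* = 284/9.
With the rebate, buyers effectively pay Pb = Ps − 14, where Ps is the price sellers receive.
On the curves, Pb = 64.75 - 0.25x and Ps = 5 + 0.2x; the wedge Ps − Pb = 14 gives 5 + 0.2x − (64.75 - 0.25x) = 14, so x' = 1475/9.
Then Pb = 64.75 − 0.25·(1475/9) = 214/9 and Ps = 5 + 0.2·(1475/9) = 340/9.
The subsidy expands output by 1475/9 − 1195/9 = 280/9 past the efficient level; on those units the gap between marginal cost and willingness to pay runs from 0 up to 14.
DWL = ½ × 14 × 280/9 = 1960/9.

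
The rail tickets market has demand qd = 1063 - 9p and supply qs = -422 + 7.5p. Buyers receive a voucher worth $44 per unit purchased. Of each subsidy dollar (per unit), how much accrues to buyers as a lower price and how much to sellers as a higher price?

Pre-subsidy: 1063 - 9p = -422 + 7.5p gives p* = 90, q* = 253.
With the rebate, buyers effectively pay pb = ps − 44, where ps is the price sellers receive.
Demand in terms of ps becomes qd = 1063 − 9(ps − 44) = 1459 - 9ps. Setting this equal to supply: 1459 - 9ps = -422 + 7.5ps, so ps = 114.
Buyers pay pb = 114 − 44 = 70; q' = -422 + 7.5·114 = 433.
Buyers' price falls by p* − pb = 90 − 70 = 20; sellers' price rises by ps − p* = 114 − 90 = 24.

Buyers gain $20 per unit; sellers gain $24 per unit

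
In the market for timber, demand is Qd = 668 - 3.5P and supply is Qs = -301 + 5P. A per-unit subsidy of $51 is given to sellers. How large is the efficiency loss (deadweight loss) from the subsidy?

Deadweight loss = $2677.5

Pre-subsidy: 668 - 3.5P = -301 + 5P gives P* = 114, Q* = 269.
With the subsidy, sellers receive Ps = Pb + 51 for each unit, where Pb is the price buyers pay.
Supply in terms of Pb becomes Qs = -301 + 5(Pb + 51) = -46 + 5Pb. Setting this equal to demand: 668 - 3.5Pb = -46 + 5Pb, so Pb = 84.
Sellers receive Ps = 84 + 51 = 135; Q' = 668 − 3.5·84 = 374.
The subsidy expands output by 374 − 269 = 105 past the efficient level; on those units the gap between marginal cost and willingness to pay runs from 0 up to 51.
DWL = ½ × 51 × 105 = 2677.5.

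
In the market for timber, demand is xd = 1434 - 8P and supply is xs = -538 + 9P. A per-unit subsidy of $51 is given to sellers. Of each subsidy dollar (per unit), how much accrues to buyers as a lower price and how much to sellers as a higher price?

Pre-subsidy: 1434 - 8P = -538 + 9P gives P* = 116, x* = 506.
With the subsidy, sellers receive Ps = Pb + 51 for each unit, where Pb is the price buyers pay.
Supply in terms of Pb becomes xs = -538 + 9(Pb + 51) = -79 + 9Pb. Setting this equal to demand: 1434 - 8Pb = -79 + 9Pb, so Pb = 89.
Sellers receive Ps = 89 + 51 = 140; x' = 1434 − 8·89 = 722.
Buyers' price falls by P* − Pb = 116 − 89 = 27; sellers' price rises by Ps − P* = 140 − 116 = 24.

Buyers gain $27 per unit; sellers gain $24 per unit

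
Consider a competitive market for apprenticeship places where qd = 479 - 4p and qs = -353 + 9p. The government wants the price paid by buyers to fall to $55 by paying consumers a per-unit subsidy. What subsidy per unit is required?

Required subsidy s = $13 per unit

At a buyer price of 55, quantity demanded is 479 − 4·55 = 259.
Sellers supply 259 only when they receive ps with -353 + 9·ps = 259, i.e. ps = 68.
s = ps − pb = 68 − 55 = 13.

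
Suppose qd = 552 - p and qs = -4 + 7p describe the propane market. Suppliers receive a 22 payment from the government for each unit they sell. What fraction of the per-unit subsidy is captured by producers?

Producer share = 0.125

Pre-subsidy: 552 - p = -4 + 7p gives p* = 69.5, q* = 482.5.
With the subsidy, sellers receive ps = pb + 22 for each unit, where pb is the price buyers pay.
Supply in terms of pb becomes qs = -4 + 7(pb + 22) = 150 + 7pb. Setting this equal to demand: 552 - pb = 150 + 7pb, so pb = 50.25.
Sellers receive ps = 50.25 + 22 = 72.25; q' = 552 − 1·50.25 = 501.75.
Buyers' price falls by p* − pb = 69.5 − 50.25 = 19.25; sellers' price rises by ps − p* = 72.25 − 69.5 = 2.75.
So producers capture 2.75/22 = 0.125 of each unit of subsidy.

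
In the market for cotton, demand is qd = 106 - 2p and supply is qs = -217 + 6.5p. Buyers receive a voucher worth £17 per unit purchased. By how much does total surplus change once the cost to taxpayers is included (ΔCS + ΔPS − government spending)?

Net change in total surplus = -£221

Pre-subsidy: 106 - 2p = -217 + 6.5p gives p* = 38, q* = 30.
With the rebate, buyers effectively pay pb = ps − 17, where ps is the price sellers receive.
Demand in terms of ps becomes qd = 106 − 2(ps − 17) = 140 - 2ps. Setting this equal to supply: 140 - 2ps = -217 + 6.5ps, so ps = 42.
Buyers pay pb = 42 − 17 = 25; q' = -217 + 6.5·42 = 56.
ΔCS = ½(30 + 56)(38 − 25) = 559; ΔPS = ½(30 + 56)(42 − 38) = 172.
Government spending = 17 × 56 = 952.
Net change = 559 + 172 − 952 = -221. The loss equals the DWL triangle ½·17·26.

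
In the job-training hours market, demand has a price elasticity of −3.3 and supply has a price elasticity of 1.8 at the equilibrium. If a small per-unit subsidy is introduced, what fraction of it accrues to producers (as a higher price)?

Producer share = 11/17

For a small subsidy around the equilibrium, the benefit split depends on the relative slopes, which at a point are proportional to the elasticities.
Buyer share = εs/(εs + |εd|) = 1.8/(1.8 + 3.3) = 6/17; seller share = |εd|/(εs + |εd|) = 11/17.
So producers capture 11/17 of the subsidy.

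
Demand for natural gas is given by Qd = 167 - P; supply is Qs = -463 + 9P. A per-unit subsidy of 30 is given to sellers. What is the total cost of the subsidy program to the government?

Government cost = 3930

Pre-subsidy: 167 - P = -463 + 9P gives P* = 63, Q* = 104.
With the subsidy, sellers receive Ps = Pb + 30 for each unit, where Pb is the price buyers pay.
Supply in terms of Pb becomes Qs = -463 + 9(Pb + 30) = -193 + 9Pb. Setting this equal to demand: 167 - Pb = -193 + 9Pb, so Pb = 36.
Sellers receive Ps = 36 + 30 = 66; Q' = 167 − 1·36 = 131.
Government outlay = subsidy × quantity = 30 × 131 = 3930.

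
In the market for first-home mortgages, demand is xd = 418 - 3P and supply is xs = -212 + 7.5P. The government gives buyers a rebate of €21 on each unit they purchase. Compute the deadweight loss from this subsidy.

Pre-subsidy: 418 - 3P = -212 + 7.5P gives P* = 60, x* = 238.
With the rebate, buyers effectively pay Pb = Ps − 21, where Ps is the price sellers receive.
Demand in terms of Ps becomes xd = 418 − 3(Ps − 21) = 481 - 3Ps. Setting this equal to supply: 481 - 3Ps = -212 + 7.5Ps, so Ps = 66.
Buyers pay Pb = 66 − 21 = 45; x' = -212 + 7.5·66 = 283.
The subsidy expands output by 283 − 238 = 45 past the efficient level; on those units the gap between marginal cost and willingness to pay runs from 0 up to 21.
DWL = ½ × 21 × 45 = 472.5.

Deadweight loss = €472.5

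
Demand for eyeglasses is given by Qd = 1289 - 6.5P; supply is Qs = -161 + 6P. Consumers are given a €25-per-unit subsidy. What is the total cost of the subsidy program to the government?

Pre-subsidy: 1289 - 6.5P = -161 + 6P gives P* = 116, Q* = 535.
With the rebate, buyers effectively pay Pb = Ps − 25, where Ps is the price sellers receive.
Demand in terms of Ps becomes Qd = 1289 − 6.5(Ps − 25) = 1451.5 - 6.5Ps. Setting this equal to supply: 1451.5 - 6.5Ps = -161 + 6Ps, so Ps = 129.
Buyers pay Pb = 129 − 25 = 104; Q' = -161 + 6·129 = 613.
Government outlay = subsidy × quantity = 25 × 613 = 15325.

Government cost = €15325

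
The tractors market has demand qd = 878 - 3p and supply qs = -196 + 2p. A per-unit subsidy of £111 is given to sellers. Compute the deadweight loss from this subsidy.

Pre-subsidy: 878 - 3p = -196 + 2p gives p* = 214.8, q* = 233.6.
With the subsidy, sellers receive ps = pb + 111 for each unit, where pb is the price buyers pay.
Supply in terms of pb becomes qs = -196 + 2(pb + 111) = 26 + 2pb. Setting this equal to demand: 878 - 3pb = 26 + 2pb, so pb = 170.4.
Sellers receive ps = 170.4 + 111 = 281.4; q' = 878 − 3·170.4 = 366.8.
The subsidy expands output by 366.8 − 233.6 = 133.2 past the efficient level; on those units the gap between marginal cost and willingness to pay runs from 0 up to 111.
DWL = ½ × 111 × 133.2 = 7392.6.

Deadweight loss = £7392.6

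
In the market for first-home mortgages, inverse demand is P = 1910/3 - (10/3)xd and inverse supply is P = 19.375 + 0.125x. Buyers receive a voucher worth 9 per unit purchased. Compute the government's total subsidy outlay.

Government cost = 135279/83

Pre-subsidy: 1910/3 - (10/3)x = 19.375 + 0.125x gives x* = 14815/83 and P* = 3460/83.
With the rebate, buyers effectively pay Pb = Ps − 9, where Ps is the price sellers receive.
On the curves, Pb = 1910/3 - (10/3)x and Ps = 19.375 + 0.125x; the wedge Ps − Pb = 9 gives 19.375 + 0.125x − (1910/3 - (10/3)x) = 9, so x' = 15031/83.
Then Pb = 1910/3 − (10/3)·(15031/83) = 2740/83 and Ps = 19.375 + 0.125·(15031/83) = 3487/83.
Government outlay = subsidy × quantity = 9 × 15031/83 = 135279/83.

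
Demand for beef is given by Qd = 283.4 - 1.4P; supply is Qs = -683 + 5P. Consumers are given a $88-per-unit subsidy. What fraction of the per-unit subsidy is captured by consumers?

Pre-subsidy: 283.4 - 1.4P = -683 + 5P gives P* = 151, Q* = 72.
With the rebate, buyers effectively pay Pb = Ps − 88, where Ps is the price sellers receive.
Demand in terms of Ps becomes Qd = 283.4 − 1.4(Ps − 88) = 406.6 - 1.4Ps. Setting this equal to supply: 406.6 - 1.4Ps = -683 + 5Ps, so Ps = 170.25.
Buyers pay Pb = 170.25 − 88 = 82.25; Q' = -683 + 5·170.25 = 168.25.
Buyers' price falls by P* − Pb = 151 − 82.25 = 68.75; sellers' price rises by Ps − P* = 170.25 − 151 = 19.25.
So consumers capture 68.75/88 = 0.78125 of each unit of subsidy.

Consumer share = 0.78125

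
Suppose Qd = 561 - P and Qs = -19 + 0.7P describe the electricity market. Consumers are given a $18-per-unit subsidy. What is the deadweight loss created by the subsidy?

Deadweight loss = 1134/17

Pre-subsidy: 561 - P = -19 + 0.7P gives P* = 5800/17, Q* = 3737/17.
With the rebate, buyers effectively pay Pb = Ps − 18, where Ps is the price sellers receive.
Demand in terms of Ps becomes Qd = 561 − 1(Ps − 18) = 579 - Ps. Setting this equal to supply: 579 - Ps = -19 + 0.7Ps, so Ps = 5980/17.
Buyers pay Pb = 5980/17 − 18 = 5674/17; Q' = -19 + 0.7·(5980/17) = 3863/17.
The subsidy expands output by 3863/17 − 3737/17 = 126/17 past the efficient level; on those units the gap between marginal cost and willingness to pay runs from 0 up to 18.
DWL = ½ × 18 × 126/17 = 1134/17.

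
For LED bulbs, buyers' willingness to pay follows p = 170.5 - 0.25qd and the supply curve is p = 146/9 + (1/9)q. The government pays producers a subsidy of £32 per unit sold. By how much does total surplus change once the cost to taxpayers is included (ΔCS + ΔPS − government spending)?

Pre-subsidy: 170.5 - 0.25q = 146/9 + (1/9)q gives q* = 5554/13 and p* = 828/13.
With the subsidy, sellers receive ps = pb + 32 for each unit, where pb is the price buyers pay.
On the curves, pb = 170.5 - 0.25q and ps = 146/9 + (1/9)q; the wedge ps − pb = 32 gives 146/9 + (1/9)q − (170.5 - 0.25q) = 32, so q' = 6706/13.
Then pb = 170.5 − 0.25·(6706/13) = 540/13 and ps = 146/9 + (1/9)·(6706/13) = 956/13.
ΔCS = ½(5554/13 + 6706/13)(828/13 − 540/13) = 1765440/169; ΔPS = ½(5554/13 + 6706/13)(956/13 − 828/13) = 784640/169.
Government spending = 32 × 6706/13 = 214592/13.
Net change = 1765440/169 + 784640/169 − 214592/13 = -18432/13. The loss equals the DWL triangle ½·32·1152/13.

Net change in total surplus = -18432/13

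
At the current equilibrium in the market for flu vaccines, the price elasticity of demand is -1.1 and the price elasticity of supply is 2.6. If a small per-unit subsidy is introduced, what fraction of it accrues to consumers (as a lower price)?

Consumer share = 26/37

For a small subsidy around the equilibrium, the benefit split depends on the relative slopes, which at a point are proportional to the elasticities.
Buyer share = εs/(εs + |εd|) = 2.6/(2.6 + 1.1) = 26/37; seller share = |εd|/(εs + |εd|) = 11/37.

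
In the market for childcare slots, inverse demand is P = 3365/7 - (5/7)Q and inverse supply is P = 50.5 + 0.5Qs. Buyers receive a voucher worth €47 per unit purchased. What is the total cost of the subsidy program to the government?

Pre-subsidy: 3365/7 - (5/7)Q = 50.5 + 0.5Q gives Q* = 6023/17 and P* = 3870/17.
With the rebate, buyers effectively pay Pb = Ps − 47, where Ps is the price sellers receive.
On the curves, Pb = 3365/7 - (5/7)Q and Ps = 50.5 + 0.5Q; the wedge Ps − Pb = 47 gives 50.5 + 0.5Q − (3365/7 - (5/7)Q) = 47, so Q' = 393.
Then Pb = 3365/7 − (5/7)·393 = 200 and Ps = 50.5 + 0.5·393 = 247.
Government outlay = subsidy × quantity = 47 × 393 = 18471.

Government cost = €18471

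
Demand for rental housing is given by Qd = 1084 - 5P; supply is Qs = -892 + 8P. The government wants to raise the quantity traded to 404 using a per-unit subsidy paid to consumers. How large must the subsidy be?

At Q = 404, invert demand for the buyer price: Pb = (1084 − 404)/5 = 136; invert supply for the seller price: Ps = (404 − (-892))/8 = 162.
The subsidy must fill the gap: s = Ps − Pb = 162 − 136 = 26.

Required subsidy s = 26 per unit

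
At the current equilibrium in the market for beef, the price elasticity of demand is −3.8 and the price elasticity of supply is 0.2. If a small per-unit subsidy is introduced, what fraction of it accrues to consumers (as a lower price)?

Consumer share = 0.05

For a small subsidy around the equilibrium, the benefit split depends on the relative slopes, which at a point are proportional to the elasticities.
Buyer share = εs/(εs + |εd|) = 0.2/(0.2 + 3.8) = 0.05; seller share = |εd|/(εs + |εd|) = 0.95.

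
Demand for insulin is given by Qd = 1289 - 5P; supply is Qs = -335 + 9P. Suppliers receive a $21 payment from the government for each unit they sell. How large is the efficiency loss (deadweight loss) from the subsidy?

Deadweight loss = $708.75

Pre-subsidy: 1289 - 5P = -335 + 9P gives P* = 116, Q* = 709.
With the subsidy, sellers receive Ps = Pb + 21 for each unit, where Pb is the price buyers pay.
Supply in terms of Pb becomes Qs = -335 + 9(Pb + 21) = -146 + 9Pb. Setting this equal to demand: 1289 - 5Pb = -146 + 9Pb, so Pb = 102.5.
Sellers receive Ps = 102.5 + 21 = 123.5; Q' = 1289 − 5·102.5 = 776.5.
The subsidy expands output by 776.5 − 709 = 67.5 past the efficient level; on those units the gap between marginal cost and willingness to pay runs from 0 up to 21.
DWL = ½ × 21 × 67.5 = 708.75.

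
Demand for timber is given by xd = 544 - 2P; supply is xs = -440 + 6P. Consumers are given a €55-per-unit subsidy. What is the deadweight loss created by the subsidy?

Deadweight loss = €2268.75

Pre-subsidy: 544 - 2P = -440 + 6P gives P* = 123, x* = 298.
With the rebate, buyers effectively pay Pb = Ps − 55, where Ps is the price sellers receive.
Demand in terms of Ps becomes xd = 544 − 2(Ps − 55) = 654 - 2Ps. Setting this equal to supply: 654 - 2Ps = -440 + 6Ps, so Ps = 136.75.
Buyers pay Pb = 136.75 − 55 = 81.75; x' = -440 + 6·136.75 = 380.5.
The subsidy expands output by 380.5 − 298 = 82.5 past the efficient level; on those units the gap between marginal cost and willingness to pay runs from 0 up to 55.
DWL = ½ × 55 × 82.5 = 2268.75.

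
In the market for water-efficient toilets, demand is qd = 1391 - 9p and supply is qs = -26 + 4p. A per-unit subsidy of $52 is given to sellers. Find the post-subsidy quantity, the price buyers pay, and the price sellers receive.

Pre-subsidy: 1391 - 9p = -26 + 4p gives p* = 109, q* = 410.
With the subsidy, sellers receive ps = pb + 52 for each unit, where pb is the price buyers pay.
Supply in terms of pb becomes qs = -26 + 4(pb + 52) = 182 + 4pb. Setting this equal to demand: 1391 - 9pb = 182 + 4pb, so pb = 93.
Sellers receive ps = 93 + 52 = 145; q' = 1391 − 9·93 = 554.

q' = 554; buyers pay $93; sellers receive $145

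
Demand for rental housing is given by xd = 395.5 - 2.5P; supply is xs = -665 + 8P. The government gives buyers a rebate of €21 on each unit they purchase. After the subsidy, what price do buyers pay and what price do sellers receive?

Buyers pay €85; sellers receive €106

Pre-subsidy: 395.5 - 2.5P = -665 + 8P gives P* = 101, x* = 143.
With the rebate, buyers effectively pay Pb = Ps − 21, where Ps is the price sellers receive.
Demand in terms of Ps becomes xd = 395.5 − 2.5(Ps − 21) = 448 - 2.5Ps. Setting this equal to supply: 448 - 2.5Ps = -665 + 8Ps, so Ps = 106.
Buyers pay Pb = 106 − 21 = 85; x' = -665 + 8·106 = 183.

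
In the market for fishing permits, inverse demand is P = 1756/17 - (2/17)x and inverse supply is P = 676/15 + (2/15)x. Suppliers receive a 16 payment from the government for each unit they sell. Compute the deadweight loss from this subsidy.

Pre-subsidy: 1756/17 - (2/17)x = 676/15 + (2/15)x gives x* = 232 and P* = 76.
With the subsidy, sellers receive Ps = Pb + 16 for each unit, where Pb is the price buyers pay.
On the curves, Pb = 1756/17 - (2/17)x and Ps = 676/15 + (2/15)x; the wedge Ps − Pb = 16 gives 676/15 + (2/15)x − (1756/17 - (2/17)x) = 16, so x' = 295.75.
Then Pb = 1756/17 − (2/17)·295.75 = 68.5 and Ps = 676/15 + (2/15)·295.75 = 84.5.
The subsidy expands output by 295.75 − 232 = 63.75 past the efficient level; on those units the gap between marginal cost and willingness to pay runs from 0 up to 16.
DWL = ½ × 16 × 63.75 = 510.

Deadweight loss = 510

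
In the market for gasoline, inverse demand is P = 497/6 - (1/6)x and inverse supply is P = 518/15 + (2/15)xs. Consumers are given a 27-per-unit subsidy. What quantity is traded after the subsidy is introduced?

x' = 251

Pre-subsidy: 497/6 - (1/6)x = 518/15 + (2/15)x gives x* = 161 and P* = 56.
With the rebate, buyers effectively pay Pb = Ps − 27, where Ps is the price sellers receive.
On the curves, Pb = 497/6 - (1/6)x and Ps = 518/15 + (2/15)x; the wedge Ps − Pb = 27 gives 518/15 + (2/15)x − (497/6 - (1/6)x) = 27, so x' = 251.
Then Pb = 497/6 − (1/6)·251 = 41 and Ps = 518/15 + (2/15)·251 = 68.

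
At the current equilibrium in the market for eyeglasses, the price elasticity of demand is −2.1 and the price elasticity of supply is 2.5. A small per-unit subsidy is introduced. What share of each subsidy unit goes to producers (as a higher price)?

For a small subsidy around the equilibrium, the benefit split depends on the relative slopes, which at a point are proportional to the elasticities.
Buyer share = εs/(εs + |εd|) = 2.5/(2.5 + 2.1) = 25/46; seller share = |εd|/(εs + |εd|) = 21/46.
So producers capture 21/46 of the subsidy.

Producer share = 21/46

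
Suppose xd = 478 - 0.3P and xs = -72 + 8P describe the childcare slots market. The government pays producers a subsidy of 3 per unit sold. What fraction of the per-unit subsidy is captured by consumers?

Pre-subsidy: 478 - 0.3P = -72 + 8P gives P* = 5500/83, x* = 38024/83.
With the subsidy, sellers receive Ps = Pb + 3 for each unit, where Pb is the price buyers pay.
Supply in terms of Pb becomes xs = -72 + 8(Pb + 3) = -48 + 8Pb. Setting this equal to demand: 478 - 0.3Pb = -48 + 8Pb, so Pb = 5260/83.
Sellers receive Ps = 5260/83 + 3 = 5509/83; x' = 478 − 0.3·(5260/83) = 38096/83.
Buyers' price falls by P* − Pb = 5500/83 − 5260/83 = 240/83; sellers' price rises by Ps − P* = 5509/83 − 5500/83 = 9/83.
So consumers capture (240/83)/3 = 80/83 of each unit of subsidy.

Consumer share = 80/83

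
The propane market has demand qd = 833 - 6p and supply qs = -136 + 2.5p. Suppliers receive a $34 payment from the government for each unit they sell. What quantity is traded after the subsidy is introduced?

Pre-subsidy: 833 - 6p = -136 + 2.5p gives p* = 114, q* = 149.
With the subsidy, sellers receive ps = pb + 34 for each unit, where pb is the price buyers pay.
Supply in terms of pb becomes qs = -136 + 2.5(pb + 34) = -51 + 2.5pb. Setting this equal to demand: 833 - 6pb = -51 + 2.5pb, so pb = 104.
Sellers receive ps = 104 + 34 = 138; q' = 833 − 6·104 = 209.

q' = 209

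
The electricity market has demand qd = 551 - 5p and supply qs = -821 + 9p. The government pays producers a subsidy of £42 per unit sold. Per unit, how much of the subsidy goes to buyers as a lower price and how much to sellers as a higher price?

Buyers gain £27 per unit; sellers gain £15 per unit

Pre-subsidy: 551 - 5p = -821 + 9p gives p* = 98, q* = 61.
With the subsidy, sellers receive ps = pb + 42 for each unit, where pb is the price buyers pay.
Supply in terms of pb becomes qs = -821 + 9(pb + 42) = -443 + 9pb. Setting this equal to demand: 551 - 5pb = -443 + 9pb, so pb = 71.
Sellers receive ps = 71 + 42 = 113; q' = 551 − 5·71 = 196.
Buyers' price falls by p* − pb = 98 − 71 = 27; sellers' price rises by ps − p* = 113 − 98 = 15.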